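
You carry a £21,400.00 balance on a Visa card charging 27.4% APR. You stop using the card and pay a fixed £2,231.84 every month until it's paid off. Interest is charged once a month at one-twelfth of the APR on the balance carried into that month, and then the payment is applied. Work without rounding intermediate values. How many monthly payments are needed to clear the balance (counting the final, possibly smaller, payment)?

11 payments

Monthly rate r = 27.4%/12 = 2.28333% = 0.0228333.
Recurrence: B ← B·(1+r) − £2,231.84.
Month 1: interest £488.63; balance after payment £19,656.79.
Month 2: interest £448.83; balance after payment £17,873.78.
Closed form: n = −ln(1 − rB₀/P)/ln(1+r) = −ln(0.78106)/ln(1.02283) ≈ 10.945, so the balance reaches zero during payment 11.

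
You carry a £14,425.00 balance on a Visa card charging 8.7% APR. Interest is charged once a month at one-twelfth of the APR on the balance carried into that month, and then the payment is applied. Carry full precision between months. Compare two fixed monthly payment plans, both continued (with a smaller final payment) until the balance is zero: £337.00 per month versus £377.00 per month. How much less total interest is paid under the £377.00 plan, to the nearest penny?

£376.89

Monthly rate r = 8.7%/12 = 0.725% = 0.00725.
At £337.00/mo: n = ⌈−ln(1 − rB₀/P)/ln(1+r)⌉ = 52 payments (last £146.14); total interest = total paid − £14,425.00 = £2,908.14.
At £377.00/mo: 45 payments (last £368.25); total interest £2,531.25.
Interest saved = £2,908.14 − £2,531.25 = £376.89.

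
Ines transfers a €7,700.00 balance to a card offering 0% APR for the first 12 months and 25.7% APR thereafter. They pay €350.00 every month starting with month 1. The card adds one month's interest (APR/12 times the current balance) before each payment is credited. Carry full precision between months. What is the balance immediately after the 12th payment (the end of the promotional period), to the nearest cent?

Promo months 1–12 at r₀ = 0%/12 = 0; months 13+ at r₁ = 25.7%/12 = 0.0214167.
After month 12 (no interest yet): B = €7,700.00 − 12·€350.00 = €3,500.00.

€3,500.00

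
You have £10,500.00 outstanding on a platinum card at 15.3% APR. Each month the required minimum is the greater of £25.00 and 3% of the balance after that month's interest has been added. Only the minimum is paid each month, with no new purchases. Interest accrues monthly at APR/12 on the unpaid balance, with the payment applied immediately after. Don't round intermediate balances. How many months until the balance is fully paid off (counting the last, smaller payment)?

187 months

Monthly rate r = 15.3%/12 = 1.275% = 0.01275.
While 3% of the post-interest balance exceeds £25.00, each month B ← (B·(1+r))·(1 − 0.03), i.e. B shrinks by the factor (1+r)·0.97 = 0.98237.
This holds for months 1–144. Entering month 145 the balance is £810.30; 3% of the post-interest balance is now below £25.00, so the flat £25.00 minimum applies from here.
From month 145 a fixed £25.00 at rate r clears £810.30 in 43 more payments. Total: 144 + 43 = 187 months.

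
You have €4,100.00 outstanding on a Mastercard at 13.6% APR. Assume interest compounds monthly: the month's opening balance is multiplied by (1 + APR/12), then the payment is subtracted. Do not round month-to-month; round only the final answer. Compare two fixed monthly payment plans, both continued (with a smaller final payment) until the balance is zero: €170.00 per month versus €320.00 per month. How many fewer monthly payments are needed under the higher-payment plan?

Monthly rate r = 13.6%/12 = 1.13333% = 0.0113333.
At €170.00/mo: n = ⌈−ln(1 − rB₀/P)/ln(1+r)⌉ = 29 payments (last €56.61); total interest = total paid − €4,100.00 = €716.61.
At €320.00/mo: 14 payments (last €295.23); total interest €355.23.
Payments saved = 29 − 14 = 15.

15 fewer payments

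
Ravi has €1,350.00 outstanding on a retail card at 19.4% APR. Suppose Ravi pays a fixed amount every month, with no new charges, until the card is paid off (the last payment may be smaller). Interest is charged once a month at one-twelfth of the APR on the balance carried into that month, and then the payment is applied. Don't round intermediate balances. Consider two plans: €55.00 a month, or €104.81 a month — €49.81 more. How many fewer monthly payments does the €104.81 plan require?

17 fewer payments

Monthly rate r = 19.4%/12 = 1.61667% = 0.0161667.
At €55.00/mo: n = ⌈−ln(1 − rB₀/P)/ln(1+r)⌉ = 32 payments (last €28.84); total interest = total paid − €1,350.00 = €383.84.
At €104.81/mo: 15 payments (last €58.80); total interest €176.14.
Payments saved = 32 − 15 = 17.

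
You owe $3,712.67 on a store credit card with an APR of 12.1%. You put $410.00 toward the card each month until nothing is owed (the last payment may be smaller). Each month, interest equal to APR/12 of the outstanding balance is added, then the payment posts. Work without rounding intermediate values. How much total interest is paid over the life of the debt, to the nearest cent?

Monthly rate r = 12.1%/12 = 1.00833% = 0.0100833.
Payoff takes n = ⌈−ln(1 − rB₀/P)/ln(1+r)⌉ = ⌈9.544⌉ = 10 payments; the last is $223.35.
Total paid = 9·$410.00 + $223.35 = $3,913.35.
Total interest = total paid − principal = $3,913.35 − $3,712.67 = $200.68.

$200.68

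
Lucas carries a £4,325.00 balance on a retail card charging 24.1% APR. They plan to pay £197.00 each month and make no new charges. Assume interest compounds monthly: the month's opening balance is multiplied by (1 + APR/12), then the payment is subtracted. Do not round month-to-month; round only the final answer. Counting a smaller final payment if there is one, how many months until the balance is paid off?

30 payments

Monthly rate r = 24.1%/12 = 2.00833% = 0.0200833.
Recurrence: B ← B·(1+r) − £197.00.
Month 1: interest £86.86; balance after payment £4,214.86.
Month 2: interest £84.65; balance after payment £4,102.51.
Closed form: n = −ln(1 − rB₀/P)/ln(1+r) = −ln(0.55908)/ln(1.02008) ≈ 29.242, so the balance reaches zero during payment 30.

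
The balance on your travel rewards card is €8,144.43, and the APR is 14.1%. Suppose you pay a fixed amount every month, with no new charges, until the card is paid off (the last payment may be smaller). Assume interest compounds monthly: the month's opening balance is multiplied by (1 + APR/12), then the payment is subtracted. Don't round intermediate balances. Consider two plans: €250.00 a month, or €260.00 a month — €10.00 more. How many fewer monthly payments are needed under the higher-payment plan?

2 fewer payments

Monthly rate r = 14.1%/12 = 1.175% = 0.01175.
At €250.00/mo: n = ⌈−ln(1 − rB₀/P)/ln(1+r)⌉ = 42 payments (last €77.39); total interest = total paid − €8,144.43 = €2,182.96.
At €260.00/mo: 40 payments (last €75.79); total interest €2,071.36.
Payments saved = 42 − 40 = 2.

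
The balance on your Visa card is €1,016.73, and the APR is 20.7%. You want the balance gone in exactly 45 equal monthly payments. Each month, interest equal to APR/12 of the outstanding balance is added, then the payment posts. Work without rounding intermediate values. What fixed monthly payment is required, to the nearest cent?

€32.67

Monthly rate r = 20.7%/12 = 1.725% = 0.01725.
Level-payment amortization: P = B₀·r / (1 − (1+r)^(−n)) = 1016.73·0.01725 / (1 − 1.01725^(−45)).
Denominator 1 − (1+r)^(−45) = 0.536815981.
P = 17.5386 / 0.536815981 ≈ 32.67.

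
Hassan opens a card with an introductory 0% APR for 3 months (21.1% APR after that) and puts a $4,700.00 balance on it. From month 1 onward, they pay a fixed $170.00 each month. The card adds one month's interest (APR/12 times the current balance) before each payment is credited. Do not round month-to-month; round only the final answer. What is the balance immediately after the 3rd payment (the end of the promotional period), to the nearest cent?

$4,190.00

Promo months 1–3 at r₀ = 0%/12 = 0; months 4+ at r₁ = 21.1%/12 = 0.0175833.
After month 3 (no interest yet): B = $4,700.00 − 3·$170.00 = $4,190.00.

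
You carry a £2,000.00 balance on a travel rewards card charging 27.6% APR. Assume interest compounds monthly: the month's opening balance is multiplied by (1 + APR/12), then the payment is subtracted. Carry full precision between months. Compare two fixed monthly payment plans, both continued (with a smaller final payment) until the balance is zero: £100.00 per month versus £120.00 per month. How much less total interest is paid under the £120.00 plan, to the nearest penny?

£158.48

Monthly rate r = 27.6%/12 = 2.3% = 0.023.
At £100.00/mo: n = ⌈−ln(1 − rB₀/P)/ln(1+r)⌉ = 28 payments (last £9.86); total interest = total paid − £2,000.00 = £709.86.
At £120.00/mo: 22 payments (last £31.38); total interest £551.38.
Interest saved = £709.86 − £551.38 = £158.48.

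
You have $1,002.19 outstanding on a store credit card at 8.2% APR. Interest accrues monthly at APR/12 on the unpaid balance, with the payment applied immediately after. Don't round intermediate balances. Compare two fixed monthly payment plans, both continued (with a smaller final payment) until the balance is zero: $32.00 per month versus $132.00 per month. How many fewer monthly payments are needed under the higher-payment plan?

28 fewer payments

Monthly rate r = 8.2%/12 = 0.683333% = 0.00683333.
At $32.00/mo: n = ⌈−ln(1 − rB₀/P)/ln(1+r)⌉ = 36 payments (last $11.57); total interest = total paid − $1,002.19 = $129.38.
At $132.00/mo: 8 payments (last $108.70); total interest $30.51.
Payments saved = 36 − 8 = 28.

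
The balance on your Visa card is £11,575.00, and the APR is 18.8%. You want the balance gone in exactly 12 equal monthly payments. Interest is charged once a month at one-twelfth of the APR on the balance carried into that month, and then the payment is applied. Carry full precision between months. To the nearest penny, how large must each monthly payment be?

£1,065.61

Monthly rate r = 18.8%/12 = 1.56667% = 0.0156667.
Level-payment amortization: P = B₀·r / (1 − (1+r)^(−n)) = 11575.00·0.0156667 / (1 − 1.01567^(−12)).
Denominator 1 − (1+r)^(−12) = 0.170176736.
P = 181.342 / 0.170176736 ≈ 1065.61.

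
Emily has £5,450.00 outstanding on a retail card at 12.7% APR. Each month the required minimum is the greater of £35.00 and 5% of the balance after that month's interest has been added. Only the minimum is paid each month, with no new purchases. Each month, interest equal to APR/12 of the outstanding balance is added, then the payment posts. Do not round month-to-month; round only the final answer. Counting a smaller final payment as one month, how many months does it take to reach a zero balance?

73 months

Monthly rate r = 12.7%/12 = 1.05833% = 0.0105833.
While 5% of the post-interest balance exceeds £35.00, each month B ← (B·(1+r))·(1 − 0.05), i.e. B shrinks by the factor (1+r)·0.95 = 0.96005.
This holds for months 1–51. Entering month 52 the balance is £681.52; 5% of the post-interest balance is now below £35.00, so the flat £35.00 minimum applies from here.
From month 52 a fixed £35.00 at rate r clears £681.52 in 22 more payments. Total: 51 + 22 = 73 months.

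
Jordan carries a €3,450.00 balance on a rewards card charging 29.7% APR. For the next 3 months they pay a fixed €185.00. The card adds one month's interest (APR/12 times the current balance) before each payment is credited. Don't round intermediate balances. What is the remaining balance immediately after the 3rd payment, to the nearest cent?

€3,143.71

Monthly rate r = 29.7%/12 = 2.475% = 0.02475.
Each month: B ← B·(1+r) − €185.00.
Month 1: interest €85.39; balance after payment €3,350.39.
Month 2: interest €82.92; balance after payment €3,248.31.
Month 3: interest €80.40; balance after payment €3,143.71.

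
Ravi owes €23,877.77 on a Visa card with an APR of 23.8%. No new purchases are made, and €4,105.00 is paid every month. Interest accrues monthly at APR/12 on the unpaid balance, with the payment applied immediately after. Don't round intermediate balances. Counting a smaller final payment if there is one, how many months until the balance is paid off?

7 payments

Monthly rate r = 23.8%/12 = 1.98333% = 0.0198333.
Recurrence: B ← B·(1+r) − €4,105.00.
Month 1: interest €473.58; balance after payment €20,246.35.
Month 2: interest €401.55; balance after payment €16,542.90.
Closed form: n = −ln(1 − rB₀/P)/ln(1+r) = −ln(0.88463)/ln(1.01983) ≈ 6.242, so the balance reaches zero during payment 7.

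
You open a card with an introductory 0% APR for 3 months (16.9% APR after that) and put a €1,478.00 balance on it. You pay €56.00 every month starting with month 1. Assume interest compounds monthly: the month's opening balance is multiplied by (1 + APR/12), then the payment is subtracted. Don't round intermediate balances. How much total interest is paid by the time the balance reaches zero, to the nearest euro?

€290

Promo months 1–3 at r₀ = 0%/12 = 0; months 4+ at r₁ = 16.9%/12 = 0.0140833.
After month 3 (no interest yet): B = €1,478.00 − 3·€56.00 = €1,310.00.
Then at r₁ with €56.00/mo: n₂ = −ln(1 − r₁·B/P)/ln(1+r₁) ≈ 28.58 → 29 more payments.
Total paid = 31·€56.00 + €32.42 = €1,768.42; interest = €1,768.42 − €1,478.00 = €290.42.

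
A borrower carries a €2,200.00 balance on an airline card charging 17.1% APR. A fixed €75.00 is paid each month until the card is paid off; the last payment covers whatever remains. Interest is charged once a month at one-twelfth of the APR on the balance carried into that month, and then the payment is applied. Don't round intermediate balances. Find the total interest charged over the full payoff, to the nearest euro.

€669

Monthly rate r = 17.1%/12 = 1.425% = 0.01425.
Payoff takes n = ⌈−ln(1 − rB₀/P)/ln(1+r)⌉ = ⌈38.255⌉ = 39 payments; the last is €19.22.
Total paid = 38·€75.00 + €19.22 = €2,869.22.
Total interest = total paid − principal = €2,869.22 − €2,200.00 = €669.22.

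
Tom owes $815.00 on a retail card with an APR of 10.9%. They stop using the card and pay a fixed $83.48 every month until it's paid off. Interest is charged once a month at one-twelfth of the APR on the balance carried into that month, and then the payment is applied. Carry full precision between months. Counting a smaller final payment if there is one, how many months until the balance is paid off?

11 payments

Monthly rate r = 10.9%/12 = 0.908333% = 0.00908333.
Recurrence: B ← B·(1+r) − $83.48.
Month 1: interest $7.40; balance after payment $738.92.
Month 2: interest $6.71; balance after payment $662.15.
Closed form: n = −ln(1 − rB₀/P)/ln(1+r) = −ln(0.91132)/ln(1.00908) ≈ 10.269, so the balance reaches zero during payment 11.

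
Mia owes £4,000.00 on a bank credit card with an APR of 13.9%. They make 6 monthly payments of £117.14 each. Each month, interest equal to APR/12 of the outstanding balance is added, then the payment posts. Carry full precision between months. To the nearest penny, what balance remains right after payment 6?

Monthly rate r = 13.9%/12 = 1.15833% = 0.0115833.
Each month: B ← B·(1+r) − £117.14.
Month 1: interest £46.33; balance after payment £3,929.19.
Month 2: interest £45.51; balance after payment £3,857.57.
Month 3: interest £44.68; balance after payment £3,785.11.
Month 4: interest £43.84; balance after payment £3,711.81.
Month 5: interest £43.00; balance after payment £3,637.67.
Month 6: interest £42.14; balance after payment £3,562.67.

£3,562.67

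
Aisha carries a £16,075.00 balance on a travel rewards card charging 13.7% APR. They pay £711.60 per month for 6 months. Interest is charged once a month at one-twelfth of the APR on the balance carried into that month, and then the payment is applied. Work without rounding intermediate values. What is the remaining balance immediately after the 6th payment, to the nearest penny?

£12,814.72

Monthly rate r = 13.7%/12 = 1.14167% = 0.0114167.
Each month: B ← B·(1+r) − £711.60.
Month 1: interest £183.52; balance after payment £15,546.92.
Month 2: interest £177.49; balance after payment £15,012.82.
Month 3: interest £171.40; balance after payment £14,472.61.
Month 4: interest £165.23; balance after payment £13,926.24.
Month 5: interest £158.99; balance after payment £13,373.63.
Month 6: interest £152.68; balance after payment £12,814.72.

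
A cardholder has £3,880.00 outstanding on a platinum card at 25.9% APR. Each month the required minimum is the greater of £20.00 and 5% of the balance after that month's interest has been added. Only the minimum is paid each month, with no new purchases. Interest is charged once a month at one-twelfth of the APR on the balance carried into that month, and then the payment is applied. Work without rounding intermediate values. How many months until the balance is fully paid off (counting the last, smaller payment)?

Monthly rate r = 25.9%/12 = 2.15833% = 0.0215833.
While 5% of the post-interest balance exceeds £20.00, each month B ← (B·(1+r))·(1 − 0.05), i.e. B shrinks by the factor (1+r)·0.95 = 0.9705.
This holds for months 1–77. Entering month 78 the balance is £386.93; 5% of the post-interest balance is now below £20.00, so the flat £20.00 minimum applies from here.
From month 78 a fixed £20.00 at rate r clears £386.93 in 26 more payments. Total: 77 + 26 = 103 months.

103 months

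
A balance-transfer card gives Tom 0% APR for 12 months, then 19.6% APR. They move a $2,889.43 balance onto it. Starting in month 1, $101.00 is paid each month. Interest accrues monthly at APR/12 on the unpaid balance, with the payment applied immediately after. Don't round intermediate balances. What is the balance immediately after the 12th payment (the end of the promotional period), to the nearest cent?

$1,677.43

Promo months 1–12 at r₀ = 0%/12 = 0; months 13+ at r₁ = 19.6%/12 = 0.0163333.
After month 12 (no interest yet): B = $2,889.43 − 12·$101.00 = $1,677.43.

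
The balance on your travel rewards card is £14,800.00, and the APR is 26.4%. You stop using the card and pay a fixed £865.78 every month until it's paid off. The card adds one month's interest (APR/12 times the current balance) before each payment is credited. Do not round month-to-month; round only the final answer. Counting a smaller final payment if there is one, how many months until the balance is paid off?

Monthly rate r = 26.4%/12 = 2.2% = 0.022.
Recurrence: B ← B·(1+r) − £865.78.
Month 1: interest £325.60; balance after payment £14,259.82.
Month 2: interest £313.72; balance after payment £13,707.76.
Closed form: n = −ln(1 − rB₀/P)/ln(1+r) = −ln(0.62392)/ln(1.022) ≈ 21.677, so the balance reaches zero during payment 22.

22 months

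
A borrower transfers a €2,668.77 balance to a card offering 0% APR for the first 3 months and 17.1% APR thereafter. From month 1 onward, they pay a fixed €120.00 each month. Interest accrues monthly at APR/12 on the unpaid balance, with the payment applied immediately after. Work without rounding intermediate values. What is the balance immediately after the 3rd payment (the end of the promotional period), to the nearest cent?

€2,308.77

Promo months 1–3 at r₀ = 0%/12 = 0; months 4+ at r₁ = 17.1%/12 = 0.01425.
After month 3 (no interest yet): B = €2,668.77 − 3·€120.00 = €2,308.77.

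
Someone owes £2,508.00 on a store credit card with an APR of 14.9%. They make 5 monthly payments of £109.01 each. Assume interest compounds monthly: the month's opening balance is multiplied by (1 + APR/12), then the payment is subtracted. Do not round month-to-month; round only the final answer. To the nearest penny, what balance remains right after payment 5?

£2,108.87

Monthly rate r = 14.9%/12 = 1.24167% = 0.0124167.
Each month: B ← B·(1+r) − £109.01.
Month 1: interest £31.14; balance after payment £2,430.13.
Month 2: interest £30.17; balance after payment £2,351.30.
Month 3: interest £29.20; balance after payment £2,271.48.
Month 4: interest £28.20; balance after payment £2,190.67.
Month 5: interest £27.20; balance after payment £2,108.87.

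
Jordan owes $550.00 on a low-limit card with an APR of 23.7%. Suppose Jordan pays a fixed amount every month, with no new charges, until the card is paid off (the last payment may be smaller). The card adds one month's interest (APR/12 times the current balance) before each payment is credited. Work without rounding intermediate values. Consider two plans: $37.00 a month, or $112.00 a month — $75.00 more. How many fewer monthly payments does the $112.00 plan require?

12 fewer payments

Monthly rate r = 23.7%/12 = 1.975% = 0.01975.
At $37.00/mo: n = ⌈−ln(1 − rB₀/P)/ln(1+r)⌉ = 18 payments (last $28.57); total interest = total paid − $550.00 = $107.57.
At $112.00/mo: 6 payments (last $24.41); total interest $34.41.
Payments saved = 18 − 6 = 12.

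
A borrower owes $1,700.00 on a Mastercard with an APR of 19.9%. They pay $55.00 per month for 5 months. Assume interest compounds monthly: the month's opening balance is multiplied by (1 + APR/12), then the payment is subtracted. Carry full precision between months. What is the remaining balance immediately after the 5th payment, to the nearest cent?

$1,561.44

Monthly rate r = 19.9%/12 = 1.65833% = 0.0165833.
Each month: B ← B·(1+r) − $55.00.
Month 1: interest $28.19; balance after payment $1,673.19.
Month 2: interest $27.75; balance after payment $1,645.94.
Month 3: interest $27.30; balance after payment $1,618.23.
Month 4: interest $26.84; balance after payment $1,590.07.
Month 5: interest $26.37; balance after payment $1,561.44.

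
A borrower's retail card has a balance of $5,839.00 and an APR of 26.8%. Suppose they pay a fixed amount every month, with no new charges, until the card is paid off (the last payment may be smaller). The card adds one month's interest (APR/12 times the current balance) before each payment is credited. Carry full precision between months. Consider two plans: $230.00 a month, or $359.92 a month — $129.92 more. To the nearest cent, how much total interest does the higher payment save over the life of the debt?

Monthly rate r = 26.8%/12 = 2.23333% = 0.0223333.
At $230.00/mo: n = ⌈−ln(1 − rB₀/P)/ln(1+r)⌉ = 38 payments (last $205.58); total interest = total paid − $5,839.00 = $2,876.58.
At $359.92/mo: 21 payments (last $133.87); total interest $1,493.27.
Interest saved = $2,876.58 − $1,493.27 = $1,383.31.

$1,383.31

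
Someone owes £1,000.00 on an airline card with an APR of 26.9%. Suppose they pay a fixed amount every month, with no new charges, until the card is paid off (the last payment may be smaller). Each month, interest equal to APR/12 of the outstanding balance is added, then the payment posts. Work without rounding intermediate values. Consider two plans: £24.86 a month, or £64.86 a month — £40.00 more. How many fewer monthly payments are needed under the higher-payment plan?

Monthly rate r = 26.9%/12 = 2.24167% = 0.0224167.
At £24.86/mo: n = ⌈−ln(1 − rB₀/P)/ln(1+r)⌉ = 105 payments (last £16.11); total interest = total paid − £1,000.00 = £1,601.55.
At £64.86/mo: 20 payments (last £8.41); total interest £240.75.
Payments saved = 105 − 20 = 85.

85 fewer payments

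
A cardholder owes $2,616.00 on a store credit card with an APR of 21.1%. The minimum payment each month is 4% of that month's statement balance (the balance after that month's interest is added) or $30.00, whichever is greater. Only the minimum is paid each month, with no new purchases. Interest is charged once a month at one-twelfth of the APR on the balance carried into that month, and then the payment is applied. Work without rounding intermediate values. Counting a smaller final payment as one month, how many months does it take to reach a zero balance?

87 months

Monthly rate r = 21.1%/12 = 1.75833% = 0.0175833.
While 4% of the post-interest balance exceeds $30.00, each month B ← (B·(1+r))·(1 − 0.04), i.e. B shrinks by the factor (1+r)·0.96 = 0.97688.
This holds for months 1–55. Entering month 56 the balance is $722.61; 4% of the post-interest balance is now below $30.00, so the flat $30.00 minimum applies from here.
From month 56 a fixed $30.00 at rate r clears $722.61 in 32 more payments. Total: 55 + 32 = 87 months.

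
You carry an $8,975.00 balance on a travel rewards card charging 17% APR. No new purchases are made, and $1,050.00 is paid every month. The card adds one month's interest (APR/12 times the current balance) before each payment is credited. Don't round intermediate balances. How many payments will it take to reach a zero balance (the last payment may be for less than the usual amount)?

Monthly rate r = 17%/12 = 1.41667% = 0.0141667.
Recurrence: B ← B·(1+r) − $1,050.00.
Month 1: interest $127.15; balance after payment $8,052.15.
Month 2: interest $114.07; balance after payment $7,116.22.
Closed form: n = −ln(1 − rB₀/P)/ln(1+r) = −ln(0.87891)/ln(1.01417) ≈ 9.176, so the balance reaches zero during payment 10.

10 months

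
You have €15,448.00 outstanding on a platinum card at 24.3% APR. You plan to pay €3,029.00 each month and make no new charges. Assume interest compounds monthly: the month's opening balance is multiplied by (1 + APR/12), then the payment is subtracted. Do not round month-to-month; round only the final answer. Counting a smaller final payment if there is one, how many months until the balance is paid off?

6 months

Monthly rate r = 24.3%/12 = 2.025% = 0.02025.
Recurrence: B ← B·(1+r) − €3,029.00.
Month 1: interest €312.82; balance after payment €12,731.82.
Month 2: interest €257.82; balance after payment €9,960.64.
Month 3: interest €201.70; balance after payment €7,133.34.
Month 4: interest €144.45; balance after payment €4,248.79.
Month 5: interest €86.04; balance after payment €1,305.83.
Month 6: interest €26.44; balance after payment €0.00.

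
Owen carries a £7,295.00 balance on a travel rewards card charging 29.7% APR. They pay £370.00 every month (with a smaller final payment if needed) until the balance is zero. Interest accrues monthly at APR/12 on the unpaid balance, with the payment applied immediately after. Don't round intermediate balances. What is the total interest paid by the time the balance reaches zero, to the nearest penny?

£2,836.36

Monthly rate r = 29.7%/12 = 2.475% = 0.02475.
Payoff takes n = ⌈−ln(1 − rB₀/P)/ln(1+r)⌉ = ⌈27.379⌉ = 28 payments; the last is £141.36.
Total paid = 27·£370.00 + £141.36 = £10,131.36.
Total interest = total paid − principal = £10,131.36 − £7,295.00 = £2,836.36.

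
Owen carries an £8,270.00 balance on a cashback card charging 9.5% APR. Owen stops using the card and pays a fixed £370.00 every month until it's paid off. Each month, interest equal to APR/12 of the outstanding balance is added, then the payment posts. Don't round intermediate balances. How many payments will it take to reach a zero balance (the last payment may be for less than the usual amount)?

25 months

Monthly rate r = 9.5%/12 = 0.791667% = 0.00791667.
Recurrence: B ← B·(1+r) − £370.00.
Month 1: interest £65.47; balance after payment £7,965.47.
Month 2: interest £63.06; balance after payment £7,658.53.
Closed form: n = −ln(1 − rB₀/P)/ln(1+r) = −ln(0.82305)/ln(1.00792) ≈ 24.695, so the balance reaches zero during payment 25.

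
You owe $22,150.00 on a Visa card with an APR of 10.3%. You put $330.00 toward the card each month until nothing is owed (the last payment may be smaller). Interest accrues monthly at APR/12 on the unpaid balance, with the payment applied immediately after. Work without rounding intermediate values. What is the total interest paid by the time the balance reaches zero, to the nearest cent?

$10,991.01

Monthly rate r = 10.3%/12 = 0.858333% = 0.00858333.
Payoff takes n = ⌈−ln(1 − rB₀/P)/ln(1+r)⌉ = ⌈100.426⌉ = 101 payments; the last is $141.01.
Total paid = 100·$330.00 + $141.01 = $33,141.01.
Total interest = total paid − principal = $33,141.01 − $22,150.00 = $10,991.01.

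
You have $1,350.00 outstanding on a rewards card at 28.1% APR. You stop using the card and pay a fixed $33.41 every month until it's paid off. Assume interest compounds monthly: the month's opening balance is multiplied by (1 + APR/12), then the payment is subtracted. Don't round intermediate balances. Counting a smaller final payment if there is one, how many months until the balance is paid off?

Monthly rate r = 28.1%/12 = 2.34167% = 0.0234167.
Recurrence: B ← B·(1+r) − $33.41.
Month 1: interest $31.61; balance after payment $1,348.20.
Month 2: interest $31.57; balance after payment $1,346.36.
Closed form: n = −ln(1 − rB₀/P)/ln(1+r) = −ln(0.053801)/ln(1.02342) ≈ 126.258, so the balance reaches zero during payment 127.

127 months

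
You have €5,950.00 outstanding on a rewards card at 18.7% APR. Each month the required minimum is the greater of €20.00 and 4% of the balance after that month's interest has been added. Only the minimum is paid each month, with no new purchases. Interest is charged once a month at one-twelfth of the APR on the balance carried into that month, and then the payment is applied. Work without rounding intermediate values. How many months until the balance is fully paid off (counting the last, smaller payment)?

Monthly rate r = 18.7%/12 = 1.55833% = 0.0155833.
While 4% of the post-interest balance exceeds €20.00, each month B ← (B·(1+r))·(1 − 0.04), i.e. B shrinks by the factor (1+r)·0.96 = 0.97496.
This holds for months 1–99. Entering month 100 the balance is €483.29; 4% of the post-interest balance is now below €20.00, so the flat €20.00 minimum applies from here.
From month 100 a fixed €20.00 at rate r clears €483.29 in 31 more payments. Total: 99 + 31 = 130 months.

130 months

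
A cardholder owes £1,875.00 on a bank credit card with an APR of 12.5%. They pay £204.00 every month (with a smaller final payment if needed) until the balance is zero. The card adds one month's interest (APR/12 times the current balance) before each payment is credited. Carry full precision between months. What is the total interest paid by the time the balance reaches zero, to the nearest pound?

Monthly rate r = 12.5%/12 = 1.04167% = 0.0104167.
Payoff takes n = ⌈−ln(1 − rB₀/P)/ln(1+r)⌉ = ⌈9.712⌉ = 10 payments; the last is £145.40.
Total paid = 9·£204.00 + £145.40 = £1,981.40.
Total interest = total paid − principal = £1,981.40 − £1,875.00 = £106.40.

£106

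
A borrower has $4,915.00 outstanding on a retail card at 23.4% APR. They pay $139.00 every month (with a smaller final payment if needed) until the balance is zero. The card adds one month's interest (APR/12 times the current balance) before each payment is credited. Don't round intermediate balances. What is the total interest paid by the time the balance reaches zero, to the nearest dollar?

Monthly rate r = 23.4%/12 = 1.95% = 0.0195.
Payoff takes n = ⌈−ln(1 − rB₀/P)/ln(1+r)⌉ = ⌈60.563⌉ = 61 payments; the last is $78.63.
Total paid = 60·$139.00 + $78.63 = $8,418.63.
Total interest = total paid − principal = $8,418.63 − $4,915.00 = $3,503.63.

$3,504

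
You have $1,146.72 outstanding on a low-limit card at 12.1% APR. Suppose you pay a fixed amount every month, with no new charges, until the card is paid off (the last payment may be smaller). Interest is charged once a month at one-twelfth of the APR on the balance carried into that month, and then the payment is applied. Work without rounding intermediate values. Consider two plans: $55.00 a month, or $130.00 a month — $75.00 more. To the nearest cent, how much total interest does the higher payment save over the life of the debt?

$86.77

Monthly rate r = 12.1%/12 = 1.00833% = 0.0100833.
At $55.00/mo: n = ⌈−ln(1 − rB₀/P)/ln(1+r)⌉ = 24 payments (last $28.91); total interest = total paid − $1,146.72 = $147.19.
At $130.00/mo: 10 payments (last $37.14); total interest $60.42.
Interest saved = $147.19 − $60.42 = $86.77.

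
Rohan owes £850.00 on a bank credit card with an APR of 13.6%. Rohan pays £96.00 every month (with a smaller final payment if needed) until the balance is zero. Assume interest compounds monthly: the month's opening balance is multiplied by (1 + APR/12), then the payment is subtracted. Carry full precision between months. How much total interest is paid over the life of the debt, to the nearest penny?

Monthly rate r = 13.6%/12 = 1.13333% = 0.0113333.
Payoff takes n = ⌈−ln(1 − rB₀/P)/ln(1+r)⌉ = ⌈9.383⌉ = 10 payments; the last is £36.93.
Total paid = 9·£96.00 + £36.93 = £900.93.
Total interest = total paid − principal = £900.93 − £850.00 = £50.93.

£50.93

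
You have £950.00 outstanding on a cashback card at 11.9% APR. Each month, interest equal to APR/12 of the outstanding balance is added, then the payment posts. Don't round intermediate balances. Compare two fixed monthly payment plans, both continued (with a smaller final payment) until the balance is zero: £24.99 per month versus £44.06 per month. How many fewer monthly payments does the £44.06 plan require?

Monthly rate r = 11.9%/12 = 0.991667% = 0.00991667.
At £24.99/mo: n = ⌈−ln(1 − rB₀/P)/ln(1+r)⌉ = 48 payments (last £23.80); total interest = total paid − £950.00 = £248.33.
At £44.06/mo: 25 payments (last £16.75); total interest £124.19.
Payments saved = 48 − 25 = 23.

23 fewer payments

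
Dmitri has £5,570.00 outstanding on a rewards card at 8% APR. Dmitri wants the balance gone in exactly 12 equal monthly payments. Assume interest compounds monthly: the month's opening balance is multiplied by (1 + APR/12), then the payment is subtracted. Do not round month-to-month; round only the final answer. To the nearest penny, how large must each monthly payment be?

£484.53

Monthly rate r = 8%/12 = 0.666667% = 0.00666667.
Level-payment amortization: P = B₀·r / (1 − (1+r)^(−n)) = 5570.00·0.00666667 / (1 − 1.00667^(−12)).
Denominator 1 − (1+r)^(−12) = 0.0766385453.
P = 37.1333 / 0.0766385453 ≈ 484.53.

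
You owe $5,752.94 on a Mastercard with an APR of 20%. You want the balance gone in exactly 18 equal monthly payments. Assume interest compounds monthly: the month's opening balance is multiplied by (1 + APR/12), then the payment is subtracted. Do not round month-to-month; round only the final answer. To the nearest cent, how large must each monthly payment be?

$372.58

Monthly rate r = 20%/12 = 1.66667% = 0.0166667.
Level-payment amortization: P = B₀·r / (1 − (1+r)^(−n)) = 5752.94·0.0166667 / (1 − 1.01667^(−18)).
Denominator 1 − (1+r)^(−18) = 0.257347792.
P = 95.8823 / 0.257347792 ≈ 372.58.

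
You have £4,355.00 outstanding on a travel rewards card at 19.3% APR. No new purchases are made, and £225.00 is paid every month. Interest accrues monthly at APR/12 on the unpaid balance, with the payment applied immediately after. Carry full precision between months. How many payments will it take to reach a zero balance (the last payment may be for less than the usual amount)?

Monthly rate r = 19.3%/12 = 1.60833% = 0.0160833.
Recurrence: B ← B·(1+r) − £225.00.
Month 1: interest £70.04; balance after payment £4,200.04.
Month 2: interest £67.55; balance after payment £4,042.59.
Closed form: n = −ln(1 − rB₀/P)/ln(1+r) = −ln(0.6887)/ln(1.01608) ≈ 23.375, so the balance reaches zero during payment 24.

24 payments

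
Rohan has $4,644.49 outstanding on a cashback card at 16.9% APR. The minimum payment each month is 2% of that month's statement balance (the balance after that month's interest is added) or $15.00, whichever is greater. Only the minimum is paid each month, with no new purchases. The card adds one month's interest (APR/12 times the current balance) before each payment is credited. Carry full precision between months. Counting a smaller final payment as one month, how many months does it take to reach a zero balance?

381 months

Monthly rate r = 16.9%/12 = 1.40833% = 0.0140833.
While 2% of the post-interest balance exceeds $15.00, each month B ← (B·(1+r))·(1 − 0.02), i.e. B shrinks by the factor (1+r)·0.98 = 0.9938.
This holds for months 1–296. Entering month 297 the balance is $737.32; 2% of the post-interest balance is now below $15.00, so the flat $15.00 minimum applies from here.
From month 297 a fixed $15.00 at rate r clears $737.32 in 85 more payments. Total: 296 + 85 = 381 months.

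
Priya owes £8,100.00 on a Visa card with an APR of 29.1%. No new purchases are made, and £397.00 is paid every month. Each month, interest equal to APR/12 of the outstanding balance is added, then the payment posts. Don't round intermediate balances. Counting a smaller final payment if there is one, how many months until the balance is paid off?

Monthly rate r = 29.1%/12 = 2.425% = 0.02425.
Recurrence: B ← B·(1+r) − £397.00.
Month 1: interest £196.43; balance after payment £7,899.42.
Month 2: interest £191.56; balance after payment £7,693.99.
Closed form: n = −ln(1 − rB₀/P)/ln(1+r) = −ln(0.50523)/ln(1.02425) ≈ 28.495, so the balance reaches zero during payment 29.

29 months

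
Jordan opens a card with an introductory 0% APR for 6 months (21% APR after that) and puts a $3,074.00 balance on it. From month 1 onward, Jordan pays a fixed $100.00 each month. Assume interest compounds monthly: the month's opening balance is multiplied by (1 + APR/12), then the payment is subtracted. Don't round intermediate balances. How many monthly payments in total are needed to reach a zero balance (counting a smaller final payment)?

39 payments

Promo months 1–6 at r₀ = 0%/12 = 0; months 7+ at r₁ = 21%/12 = 0.0175.
After month 6 (no interest yet): B = $3,074.00 − 6·$100.00 = $2,474.00.
Then at r₁ with $100.00/mo: n₂ = −ln(1 − r₁·B/P)/ln(1+r₁) ≈ 32.70 → 33 more payments.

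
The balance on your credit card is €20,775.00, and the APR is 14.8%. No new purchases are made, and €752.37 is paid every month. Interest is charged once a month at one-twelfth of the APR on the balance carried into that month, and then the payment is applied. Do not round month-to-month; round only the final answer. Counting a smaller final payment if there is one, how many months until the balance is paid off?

Monthly rate r = 14.8%/12 = 1.23333% = 0.0123333.
Recurrence: B ← B·(1+r) − €752.37.
Month 1: interest €256.23; balance after payment €20,278.85.
Month 2: interest €250.11; balance after payment €19,776.59.
Closed form: n = −ln(1 − rB₀/P)/ln(1+r) = −ln(0.65944)/ln(1.01233) ≈ 33.967, so the balance reaches zero during payment 34.

34 payments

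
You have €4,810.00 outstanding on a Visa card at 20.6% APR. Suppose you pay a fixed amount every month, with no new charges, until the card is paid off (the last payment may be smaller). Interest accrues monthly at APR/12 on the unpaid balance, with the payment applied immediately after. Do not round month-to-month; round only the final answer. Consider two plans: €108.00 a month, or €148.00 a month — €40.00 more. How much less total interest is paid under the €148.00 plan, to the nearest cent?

€2,079.22

Monthly rate r = 20.6%/12 = 1.71667% = 0.0171667.
At €108.00/mo: n = ⌈−ln(1 − rB₀/P)/ln(1+r)⌉ = 85 payments (last €104.75); total interest = total paid − €4,810.00 = €4,366.75.
At €148.00/mo: 48 payments (last €141.53); total interest €2,287.53.
Interest saved = €4,366.75 − €2,287.53 = €2,079.22.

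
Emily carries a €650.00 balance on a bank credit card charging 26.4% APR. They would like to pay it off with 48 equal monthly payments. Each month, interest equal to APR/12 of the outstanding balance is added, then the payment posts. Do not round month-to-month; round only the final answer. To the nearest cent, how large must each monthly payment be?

Monthly rate r = 26.4%/12 = 2.2% = 0.022.
Level-payment amortization: P = B₀·r / (1 − (1+r)^(−n)) = 650.00·0.022 / (1 − 1.022^(−48)).
Denominator 1 − (1+r)^(−48) = 0.648150449.
P = 14.3 / 0.648150449 ≈ 22.06.

€22.06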